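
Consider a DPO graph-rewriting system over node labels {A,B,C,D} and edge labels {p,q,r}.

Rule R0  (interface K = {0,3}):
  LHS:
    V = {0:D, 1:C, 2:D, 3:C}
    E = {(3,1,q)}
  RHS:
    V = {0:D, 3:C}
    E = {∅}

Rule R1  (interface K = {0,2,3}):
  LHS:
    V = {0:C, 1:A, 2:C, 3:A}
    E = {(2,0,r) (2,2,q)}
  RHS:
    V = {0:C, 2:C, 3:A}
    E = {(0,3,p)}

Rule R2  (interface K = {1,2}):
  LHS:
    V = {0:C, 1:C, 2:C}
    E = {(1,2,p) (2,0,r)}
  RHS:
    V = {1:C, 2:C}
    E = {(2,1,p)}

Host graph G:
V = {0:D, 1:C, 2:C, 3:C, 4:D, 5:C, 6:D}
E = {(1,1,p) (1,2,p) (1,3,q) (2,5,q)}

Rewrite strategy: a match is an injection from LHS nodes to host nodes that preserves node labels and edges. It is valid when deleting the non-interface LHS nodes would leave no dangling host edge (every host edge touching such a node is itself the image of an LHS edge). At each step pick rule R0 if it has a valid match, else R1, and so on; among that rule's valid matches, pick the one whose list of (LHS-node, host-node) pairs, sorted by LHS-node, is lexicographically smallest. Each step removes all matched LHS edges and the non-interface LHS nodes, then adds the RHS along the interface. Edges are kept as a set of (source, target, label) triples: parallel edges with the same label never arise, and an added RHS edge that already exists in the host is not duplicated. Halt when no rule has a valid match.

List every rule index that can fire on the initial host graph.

R0: 12 valid matches — {0↦0, 1↦3, 2↦4, 3↦1}, {0↦0, 1↦3, 2↦6, 3↦1}, {0↦0, 1↦5, 2↦4, 3↦2} (+9 more)
R1: no valid match — LHS pattern not found
R2: no valid match — LHS pattern not found

Answer: [R0]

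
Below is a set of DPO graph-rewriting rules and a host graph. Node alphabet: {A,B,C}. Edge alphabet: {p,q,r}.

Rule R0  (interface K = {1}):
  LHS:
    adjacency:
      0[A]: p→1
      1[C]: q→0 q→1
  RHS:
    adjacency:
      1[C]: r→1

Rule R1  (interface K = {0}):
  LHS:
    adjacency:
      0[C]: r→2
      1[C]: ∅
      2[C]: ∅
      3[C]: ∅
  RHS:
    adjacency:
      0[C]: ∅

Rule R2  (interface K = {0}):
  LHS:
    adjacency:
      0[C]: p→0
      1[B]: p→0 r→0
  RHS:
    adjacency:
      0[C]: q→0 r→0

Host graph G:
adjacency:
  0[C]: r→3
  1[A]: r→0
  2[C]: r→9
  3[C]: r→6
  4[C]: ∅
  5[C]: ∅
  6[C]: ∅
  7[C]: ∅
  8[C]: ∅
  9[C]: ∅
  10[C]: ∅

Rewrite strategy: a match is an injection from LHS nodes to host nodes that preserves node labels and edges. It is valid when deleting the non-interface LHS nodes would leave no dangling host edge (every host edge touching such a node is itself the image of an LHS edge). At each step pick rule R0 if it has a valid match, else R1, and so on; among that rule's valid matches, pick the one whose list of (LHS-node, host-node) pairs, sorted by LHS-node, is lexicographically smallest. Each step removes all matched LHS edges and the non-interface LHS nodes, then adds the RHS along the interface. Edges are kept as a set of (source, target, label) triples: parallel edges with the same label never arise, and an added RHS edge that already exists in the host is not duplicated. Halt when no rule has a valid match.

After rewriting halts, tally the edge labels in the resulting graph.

start.  V:11 E:4  edges: 0-r->3 1-r->0 2-r->9 3-r->6
1. fire R1 via {0↦2, 1↦4, 2↦9, 3↦5}  →  V:8 E:3  edges: 0-r->3 1-r->0 3-r->6
2. fire R1 via {0↦3, 1↦2, 2↦6, 3↦7}  →  V:5 E:2  edges: 0-r->3 1-r->0
3. fire R1 via {0↦0, 1↦8, 2↦3, 3↦10}  →  V:2 E:1  edges: 1-r->0
halt: no rule applies after step 3
NF edges: [(1, 0, 'r')]

Answer: r:1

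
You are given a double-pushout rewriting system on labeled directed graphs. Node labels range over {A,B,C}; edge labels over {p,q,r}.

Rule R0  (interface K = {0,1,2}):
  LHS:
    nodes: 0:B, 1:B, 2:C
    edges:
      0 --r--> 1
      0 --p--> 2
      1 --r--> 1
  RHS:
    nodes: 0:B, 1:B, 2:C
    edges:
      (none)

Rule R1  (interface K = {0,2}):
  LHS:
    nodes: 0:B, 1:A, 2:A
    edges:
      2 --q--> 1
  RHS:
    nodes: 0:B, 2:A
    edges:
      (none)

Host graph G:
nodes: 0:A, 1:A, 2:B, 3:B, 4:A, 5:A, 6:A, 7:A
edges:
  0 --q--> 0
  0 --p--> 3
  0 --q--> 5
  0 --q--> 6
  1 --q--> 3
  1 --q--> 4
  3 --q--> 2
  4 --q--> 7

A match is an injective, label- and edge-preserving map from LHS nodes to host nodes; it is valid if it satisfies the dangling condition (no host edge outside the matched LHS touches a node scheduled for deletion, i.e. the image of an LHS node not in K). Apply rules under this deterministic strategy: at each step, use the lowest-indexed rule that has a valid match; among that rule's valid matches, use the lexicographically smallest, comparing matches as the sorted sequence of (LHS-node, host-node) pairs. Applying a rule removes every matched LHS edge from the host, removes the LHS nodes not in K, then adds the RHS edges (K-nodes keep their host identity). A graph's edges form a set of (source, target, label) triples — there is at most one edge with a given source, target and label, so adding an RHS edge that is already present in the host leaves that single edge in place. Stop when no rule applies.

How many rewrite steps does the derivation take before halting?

Answer: 4

Steps:
[0] host  ⇒  8 nodes, 8 edges  {0-q->0 0-p->3 0-q->5 0-q->6 1-q->3 1-q->4 3-q->2 4-q->7}
[1] R1 @ {0↦2, 1↦5, 2↦0}  ⇒  7 nodes, 7 edges  {0-q->0 0-p->3 0-q->6 1-q->3 1-q->4 3-q->2 4-q->7}
[2] R1 @ {0↦2, 1↦6, 2↦0}  ⇒  6 nodes, 6 edges  {0-q->0 0-p->3 1-q->3 1-q->4 3-q->2 4-q->7}
[3] R1 @ {0↦2, 1↦7, 2↦4}  ⇒  5 nodes, 5 edges  {0-q->0 0-p->3 1-q->3 1-q->4 3-q->2}
[4] R1 @ {0↦2, 1↦4, 2↦1}  ⇒  4 nodes, 4 edges  {0-q->0 0-p->3 1-q->3 3-q->2}
final graph: no rule applies after step 4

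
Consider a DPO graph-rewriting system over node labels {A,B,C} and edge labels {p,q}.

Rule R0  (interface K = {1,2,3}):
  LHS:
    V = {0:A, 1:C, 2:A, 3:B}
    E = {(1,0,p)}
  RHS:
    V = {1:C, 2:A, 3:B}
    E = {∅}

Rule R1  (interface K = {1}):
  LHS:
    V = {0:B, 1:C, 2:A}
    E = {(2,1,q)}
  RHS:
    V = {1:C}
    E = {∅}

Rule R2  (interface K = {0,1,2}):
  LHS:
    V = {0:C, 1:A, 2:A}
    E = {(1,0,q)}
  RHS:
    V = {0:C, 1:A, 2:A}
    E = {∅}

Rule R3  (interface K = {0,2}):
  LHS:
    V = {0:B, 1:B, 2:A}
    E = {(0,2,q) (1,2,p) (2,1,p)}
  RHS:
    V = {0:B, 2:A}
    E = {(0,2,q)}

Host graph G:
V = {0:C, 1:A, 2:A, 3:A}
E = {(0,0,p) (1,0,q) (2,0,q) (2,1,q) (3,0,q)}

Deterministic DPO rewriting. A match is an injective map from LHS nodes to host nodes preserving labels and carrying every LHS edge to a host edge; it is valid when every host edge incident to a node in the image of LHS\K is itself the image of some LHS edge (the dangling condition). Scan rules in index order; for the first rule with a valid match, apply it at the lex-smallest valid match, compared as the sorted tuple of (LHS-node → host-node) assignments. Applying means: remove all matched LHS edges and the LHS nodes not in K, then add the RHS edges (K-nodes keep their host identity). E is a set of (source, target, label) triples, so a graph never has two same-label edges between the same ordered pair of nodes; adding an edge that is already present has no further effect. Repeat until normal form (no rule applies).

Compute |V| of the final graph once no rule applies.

Answer: 4

Derivation:
initial: |V|=4 |E|=5  E = 0-p->0 1-q->0 2-q->0 2-q->1 3-q->0
step 1: apply R2 at {0↦0, 1↦1, 2↦2}  → |V|=4 |E|=4  E = 0-p->0 2-q->0 2-q->1 3-q->0
step 2: apply R2 at {0↦0, 1↦2, 2↦1}  → |V|=4 |E|=3  E = 0-p->0 2-q->1 3-q->0
step 3: apply R2 at {0↦0, 1↦3, 2↦1}  → |V|=4 |E|=2  E = 0-p->0 2-q->1
normal form: no rule applies after step 3
NF nodes: {0:C, 1:A, 2:A, 3:A}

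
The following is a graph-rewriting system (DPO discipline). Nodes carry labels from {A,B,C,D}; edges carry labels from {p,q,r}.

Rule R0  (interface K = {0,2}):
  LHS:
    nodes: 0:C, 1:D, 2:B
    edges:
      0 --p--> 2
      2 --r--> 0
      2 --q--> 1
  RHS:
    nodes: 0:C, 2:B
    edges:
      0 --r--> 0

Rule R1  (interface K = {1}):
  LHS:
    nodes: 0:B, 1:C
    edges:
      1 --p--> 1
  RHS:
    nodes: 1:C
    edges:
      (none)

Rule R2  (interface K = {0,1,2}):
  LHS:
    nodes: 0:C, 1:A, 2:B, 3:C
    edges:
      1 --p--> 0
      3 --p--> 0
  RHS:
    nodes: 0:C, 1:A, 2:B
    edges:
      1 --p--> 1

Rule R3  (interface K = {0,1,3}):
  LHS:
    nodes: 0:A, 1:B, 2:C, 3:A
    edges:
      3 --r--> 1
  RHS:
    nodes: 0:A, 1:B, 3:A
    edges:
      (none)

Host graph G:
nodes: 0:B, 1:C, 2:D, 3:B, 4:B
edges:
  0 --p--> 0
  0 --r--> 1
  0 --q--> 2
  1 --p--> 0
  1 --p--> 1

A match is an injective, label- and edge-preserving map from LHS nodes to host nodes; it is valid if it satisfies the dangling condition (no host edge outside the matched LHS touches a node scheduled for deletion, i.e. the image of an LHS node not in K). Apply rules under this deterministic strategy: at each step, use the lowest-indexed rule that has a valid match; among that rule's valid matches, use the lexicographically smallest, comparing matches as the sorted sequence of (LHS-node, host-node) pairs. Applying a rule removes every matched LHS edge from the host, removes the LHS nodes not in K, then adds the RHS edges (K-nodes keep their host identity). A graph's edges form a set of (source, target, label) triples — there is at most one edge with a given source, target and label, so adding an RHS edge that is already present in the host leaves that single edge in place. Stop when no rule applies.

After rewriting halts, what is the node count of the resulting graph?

initial: |V|=5 |E|=5  E = 0-p->0 0-r->1 0-q->2 1-p->0 1-p->1
step 1: apply R0 at {0↦1, 1↦2, 2↦0}  → |V|=4 |E|=3  E = 0-p->0 1-p->1 1-r->1
step 2: apply R1 at {0↦3, 1↦1}  → |V|=3 |E|=2  E = 0-p->0 1-r->1
normal form: no rule applies after step 2
NF nodes: {0:B, 1:C, 4:B}

Answer: 3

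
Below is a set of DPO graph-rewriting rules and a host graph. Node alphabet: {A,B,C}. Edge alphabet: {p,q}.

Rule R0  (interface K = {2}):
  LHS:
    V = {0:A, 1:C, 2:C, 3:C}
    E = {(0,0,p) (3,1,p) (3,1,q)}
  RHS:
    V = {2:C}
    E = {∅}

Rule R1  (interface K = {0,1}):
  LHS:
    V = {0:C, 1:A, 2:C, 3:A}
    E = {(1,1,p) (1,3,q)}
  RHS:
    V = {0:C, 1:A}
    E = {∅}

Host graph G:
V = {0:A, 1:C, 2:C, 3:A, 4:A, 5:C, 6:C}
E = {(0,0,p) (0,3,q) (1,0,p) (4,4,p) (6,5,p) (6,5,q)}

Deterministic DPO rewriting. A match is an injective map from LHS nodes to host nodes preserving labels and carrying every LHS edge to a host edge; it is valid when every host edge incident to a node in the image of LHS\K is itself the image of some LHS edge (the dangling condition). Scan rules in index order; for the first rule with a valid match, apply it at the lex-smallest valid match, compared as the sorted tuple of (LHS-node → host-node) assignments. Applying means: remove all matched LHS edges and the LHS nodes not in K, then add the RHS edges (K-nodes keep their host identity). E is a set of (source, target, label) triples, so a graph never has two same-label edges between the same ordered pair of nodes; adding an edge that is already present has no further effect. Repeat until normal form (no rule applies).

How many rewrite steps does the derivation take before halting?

Answer: 2

Rewrite trace:
initial: |V|=7 |E|=6  E = 0-p->0 0-q->3 1-p->0 4-p->4 6-p->5 6-q->5
step 1: apply R0 at {0↦4, 1↦5, 2↦1, 3↦6}  → |V|=4 |E|=3  E = 0-p->0 0-q->3 1-p->0
step 2: apply R1 at {0↦1, 1↦0, 2↦2, 3↦3}  → |V|=2 |E|=1  E = 1-p->0
final graph: no rule applies after step 2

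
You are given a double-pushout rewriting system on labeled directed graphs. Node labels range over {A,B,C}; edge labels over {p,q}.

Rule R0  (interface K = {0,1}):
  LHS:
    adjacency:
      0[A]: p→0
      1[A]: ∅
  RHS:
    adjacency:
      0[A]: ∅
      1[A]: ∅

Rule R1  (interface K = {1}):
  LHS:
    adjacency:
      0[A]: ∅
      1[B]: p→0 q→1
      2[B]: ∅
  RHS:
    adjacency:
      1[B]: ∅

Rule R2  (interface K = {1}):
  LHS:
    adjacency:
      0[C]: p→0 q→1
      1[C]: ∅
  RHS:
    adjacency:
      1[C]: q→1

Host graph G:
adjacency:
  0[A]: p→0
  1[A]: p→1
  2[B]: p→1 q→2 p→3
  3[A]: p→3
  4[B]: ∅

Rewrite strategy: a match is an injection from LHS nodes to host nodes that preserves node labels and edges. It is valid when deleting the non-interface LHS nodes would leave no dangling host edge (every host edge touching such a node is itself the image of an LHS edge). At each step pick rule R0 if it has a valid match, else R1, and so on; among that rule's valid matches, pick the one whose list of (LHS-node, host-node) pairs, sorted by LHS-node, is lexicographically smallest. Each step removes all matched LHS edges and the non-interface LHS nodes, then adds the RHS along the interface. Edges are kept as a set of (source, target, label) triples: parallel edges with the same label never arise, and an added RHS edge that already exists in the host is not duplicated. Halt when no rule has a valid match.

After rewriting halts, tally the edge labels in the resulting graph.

Answer: p:1

Steps:
start.  V:5 E:6  edges: 0-p->0 1-p->1 2-p->1 2-q->2 2-p->3 3-p->3
1. fire R0 via {0↦0, 1↦1}  →  V:5 E:5  edges: 1-p->1 2-p->1 2-q->2 2-p->3 3-p->3
2. fire R0 via {0↦1, 1↦0}  →  V:5 E:4  edges: 2-p->1 2-q->2 2-p->3 3-p->3
3. fire R0 via {0↦3, 1↦0}  →  V:5 E:3  edges: 2-p->1 2-q->2 2-p->3
4. fire R1 via {0↦1, 1↦2, 2↦4}  →  V:3 E:1  edges: 2-p->3
final graph: no rule applies after step 4
NF edges: [(2, 3, 'p')]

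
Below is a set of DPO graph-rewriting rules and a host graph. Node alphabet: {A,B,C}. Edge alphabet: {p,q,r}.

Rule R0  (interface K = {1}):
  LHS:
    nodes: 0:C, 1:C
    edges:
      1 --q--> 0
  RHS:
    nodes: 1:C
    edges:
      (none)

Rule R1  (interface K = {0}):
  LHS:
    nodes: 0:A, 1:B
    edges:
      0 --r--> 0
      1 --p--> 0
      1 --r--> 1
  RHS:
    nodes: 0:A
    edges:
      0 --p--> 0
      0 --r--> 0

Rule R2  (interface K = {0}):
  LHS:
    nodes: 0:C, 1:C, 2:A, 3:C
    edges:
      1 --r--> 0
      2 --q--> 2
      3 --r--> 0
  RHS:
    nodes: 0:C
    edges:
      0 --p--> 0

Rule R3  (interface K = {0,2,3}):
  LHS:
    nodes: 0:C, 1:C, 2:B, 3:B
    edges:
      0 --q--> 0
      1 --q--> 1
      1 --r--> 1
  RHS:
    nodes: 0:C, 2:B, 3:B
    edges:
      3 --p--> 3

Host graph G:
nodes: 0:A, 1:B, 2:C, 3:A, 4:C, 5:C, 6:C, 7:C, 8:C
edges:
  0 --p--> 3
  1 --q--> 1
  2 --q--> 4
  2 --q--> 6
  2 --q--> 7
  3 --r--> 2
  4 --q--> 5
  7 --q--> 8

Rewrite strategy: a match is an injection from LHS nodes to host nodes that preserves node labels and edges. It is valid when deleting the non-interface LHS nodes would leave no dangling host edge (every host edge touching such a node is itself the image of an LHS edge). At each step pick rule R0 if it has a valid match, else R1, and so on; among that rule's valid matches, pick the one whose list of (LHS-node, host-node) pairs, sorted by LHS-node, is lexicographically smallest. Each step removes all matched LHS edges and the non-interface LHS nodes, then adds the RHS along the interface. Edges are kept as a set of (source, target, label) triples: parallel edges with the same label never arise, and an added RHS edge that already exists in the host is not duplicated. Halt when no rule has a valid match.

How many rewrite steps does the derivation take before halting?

start.  V:9 E:8  edges: 0-p->3 1-q->1 2-q->4 2-q->6 2-q->7 3-r->2 4-q->5 7-q->8
1. fire R0 via {0↦5, 1↦4}  →  V:8 E:7  edges: 0-p->3 1-q->1 2-q->4 2-q->6 2-q->7 3-r->2 7-q->8
2. fire R0 via {0↦4, 1↦2}  →  V:7 E:6  edges: 0-p->3 1-q->1 2-q->6 2-q->7 3-r->2 7-q->8
3. fire R0 via {0↦6, 1↦2}  →  V:6 E:5  edges: 0-p->3 1-q->1 2-q->7 3-r->2 7-q->8
4. fire R0 via {0↦8, 1↦7}  →  V:5 E:4  edges: 0-p->3 1-q->1 2-q->7 3-r->2
5. fire R0 via {0↦7, 1↦2}  →  V:4 E:3  edges: 0-p->3 1-q->1 3-r->2
normal form: no rule applies after step 5

Answer: 5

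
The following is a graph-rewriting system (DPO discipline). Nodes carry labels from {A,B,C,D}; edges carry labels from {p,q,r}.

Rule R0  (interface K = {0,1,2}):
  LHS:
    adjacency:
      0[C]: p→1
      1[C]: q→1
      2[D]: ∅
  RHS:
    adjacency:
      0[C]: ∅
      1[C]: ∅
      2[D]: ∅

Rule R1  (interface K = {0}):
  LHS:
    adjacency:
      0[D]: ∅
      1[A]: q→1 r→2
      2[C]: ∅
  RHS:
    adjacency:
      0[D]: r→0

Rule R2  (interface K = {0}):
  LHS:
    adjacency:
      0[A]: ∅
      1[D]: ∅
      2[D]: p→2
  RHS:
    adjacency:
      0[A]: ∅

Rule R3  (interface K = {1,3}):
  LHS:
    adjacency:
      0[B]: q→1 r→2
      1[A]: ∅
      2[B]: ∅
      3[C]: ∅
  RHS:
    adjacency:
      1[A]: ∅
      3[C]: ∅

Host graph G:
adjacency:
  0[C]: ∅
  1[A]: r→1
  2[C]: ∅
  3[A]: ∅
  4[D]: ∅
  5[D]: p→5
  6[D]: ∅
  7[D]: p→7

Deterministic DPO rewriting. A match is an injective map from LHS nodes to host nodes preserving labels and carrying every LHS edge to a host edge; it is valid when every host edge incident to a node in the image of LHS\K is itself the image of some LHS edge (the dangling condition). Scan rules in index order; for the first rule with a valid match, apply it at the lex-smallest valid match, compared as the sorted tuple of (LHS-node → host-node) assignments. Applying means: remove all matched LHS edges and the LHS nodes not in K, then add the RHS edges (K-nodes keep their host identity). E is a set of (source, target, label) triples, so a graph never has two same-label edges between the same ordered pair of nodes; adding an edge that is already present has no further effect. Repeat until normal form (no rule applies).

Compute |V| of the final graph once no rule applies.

start.  V:8 E:3  edges: 1-r->1 5-p->5 7-p->7
1. fire R2 via {0↦1, 1↦4, 2↦5}  →  V:6 E:2  edges: 1-r->1 7-p->7
2. fire R2 via {0↦1, 1↦6, 2↦7}  →  V:4 E:1  edges: 1-r->1
halt: no rule applies after step 2
NF nodes: {0:C, 1:A, 2:C, 3:A}

Answer: 4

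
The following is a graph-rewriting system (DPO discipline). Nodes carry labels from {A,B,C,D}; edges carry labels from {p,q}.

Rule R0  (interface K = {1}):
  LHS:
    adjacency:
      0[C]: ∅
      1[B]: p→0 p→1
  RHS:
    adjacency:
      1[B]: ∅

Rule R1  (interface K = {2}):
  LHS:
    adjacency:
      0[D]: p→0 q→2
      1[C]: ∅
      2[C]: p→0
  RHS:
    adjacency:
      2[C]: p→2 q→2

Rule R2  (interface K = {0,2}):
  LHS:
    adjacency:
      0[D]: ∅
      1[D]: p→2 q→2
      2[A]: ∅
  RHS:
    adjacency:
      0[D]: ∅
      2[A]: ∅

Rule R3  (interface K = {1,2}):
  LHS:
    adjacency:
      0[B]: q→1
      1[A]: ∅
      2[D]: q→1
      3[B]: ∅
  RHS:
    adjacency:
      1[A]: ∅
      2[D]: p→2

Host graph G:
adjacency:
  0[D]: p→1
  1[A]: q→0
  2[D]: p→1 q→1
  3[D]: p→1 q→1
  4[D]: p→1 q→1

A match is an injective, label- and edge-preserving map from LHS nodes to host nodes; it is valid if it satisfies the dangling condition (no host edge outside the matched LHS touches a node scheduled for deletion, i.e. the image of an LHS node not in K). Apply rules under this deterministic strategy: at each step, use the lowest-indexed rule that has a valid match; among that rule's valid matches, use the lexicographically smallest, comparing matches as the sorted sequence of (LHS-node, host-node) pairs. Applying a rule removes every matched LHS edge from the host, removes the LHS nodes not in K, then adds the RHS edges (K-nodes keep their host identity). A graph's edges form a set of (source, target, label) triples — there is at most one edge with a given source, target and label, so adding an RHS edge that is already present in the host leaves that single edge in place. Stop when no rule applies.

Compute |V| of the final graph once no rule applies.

[0] host  ⇒  5 nodes, 8 edges  {0-p->1 1-q->0 2-p->1 2-q->1 3-p->1 3-q->1 4-p->1 4-q->1}
[1] R2 @ {0↦0, 1↦2, 2↦1}  ⇒  4 nodes, 6 edges  {0-p->1 1-q->0 3-p->1 3-q->1 4-p->1 4-q->1}
[2] R2 @ {0↦0, 1↦3, 2↦1}  ⇒  3 nodes, 4 edges  {0-p->1 1-q->0 4-p->1 4-q->1}
[3] R2 @ {0↦0, 1↦4, 2↦1}  ⇒  2 nodes, 2 edges  {0-p->1 1-q->0}
final graph: no rule applies after step 3
NF nodes: {0:D, 1:A}

Answer: 2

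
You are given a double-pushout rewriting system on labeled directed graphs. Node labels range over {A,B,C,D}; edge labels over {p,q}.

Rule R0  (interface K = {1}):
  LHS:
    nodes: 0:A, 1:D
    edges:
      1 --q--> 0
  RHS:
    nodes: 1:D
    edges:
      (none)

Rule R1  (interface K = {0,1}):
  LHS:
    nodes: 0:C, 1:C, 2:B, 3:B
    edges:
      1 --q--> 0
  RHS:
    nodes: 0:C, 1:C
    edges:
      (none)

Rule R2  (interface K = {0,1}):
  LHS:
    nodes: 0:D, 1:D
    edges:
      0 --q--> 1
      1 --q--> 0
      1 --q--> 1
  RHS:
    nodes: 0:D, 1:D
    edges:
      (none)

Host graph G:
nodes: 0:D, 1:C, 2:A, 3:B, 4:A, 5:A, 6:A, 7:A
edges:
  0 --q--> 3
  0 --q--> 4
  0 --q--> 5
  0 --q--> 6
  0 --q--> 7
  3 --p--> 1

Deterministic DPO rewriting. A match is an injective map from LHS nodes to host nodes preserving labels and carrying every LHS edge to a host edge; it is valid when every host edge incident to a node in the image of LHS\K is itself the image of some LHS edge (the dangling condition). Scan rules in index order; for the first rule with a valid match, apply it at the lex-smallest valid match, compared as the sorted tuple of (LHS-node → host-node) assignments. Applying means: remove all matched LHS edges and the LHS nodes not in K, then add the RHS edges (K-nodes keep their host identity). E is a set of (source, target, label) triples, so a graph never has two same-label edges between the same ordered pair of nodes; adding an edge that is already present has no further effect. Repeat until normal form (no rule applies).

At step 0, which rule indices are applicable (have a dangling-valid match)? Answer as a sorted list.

R0: 4 valid matches — {0↦4, 1↦0}, {0↦5, 1↦0}, {0↦6, 1↦0} (+1 more)
R1: no valid match — LHS pattern not found
R2: no valid match — LHS pattern not found

Answer: [R0]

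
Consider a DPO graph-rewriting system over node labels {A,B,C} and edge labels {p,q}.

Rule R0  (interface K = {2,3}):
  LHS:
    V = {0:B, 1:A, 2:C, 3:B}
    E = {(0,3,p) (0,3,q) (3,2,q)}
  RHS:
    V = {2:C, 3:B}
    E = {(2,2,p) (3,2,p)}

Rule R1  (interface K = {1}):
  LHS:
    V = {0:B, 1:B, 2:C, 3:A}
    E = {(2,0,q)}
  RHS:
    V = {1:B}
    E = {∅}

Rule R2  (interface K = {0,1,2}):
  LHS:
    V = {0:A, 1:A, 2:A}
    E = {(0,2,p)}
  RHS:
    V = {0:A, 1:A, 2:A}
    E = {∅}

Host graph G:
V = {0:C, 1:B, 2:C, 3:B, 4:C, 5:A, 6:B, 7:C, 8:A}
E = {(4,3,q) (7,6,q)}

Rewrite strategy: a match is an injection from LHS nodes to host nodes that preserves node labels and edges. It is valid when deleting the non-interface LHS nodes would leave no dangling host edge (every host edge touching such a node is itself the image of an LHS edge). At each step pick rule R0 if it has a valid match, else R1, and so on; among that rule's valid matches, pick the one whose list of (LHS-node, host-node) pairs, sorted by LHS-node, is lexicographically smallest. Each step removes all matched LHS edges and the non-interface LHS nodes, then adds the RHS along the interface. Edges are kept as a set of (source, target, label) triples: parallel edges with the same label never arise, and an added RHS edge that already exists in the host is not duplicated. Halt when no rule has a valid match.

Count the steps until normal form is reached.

initial: |V|=9 |E|=2  E = 4-q->3 7-q->6
step 1: apply R1 at {0↦3, 1↦1, 2↦4, 3↦5}  → |V|=6 |E|=1  E = 7-q->6
step 2: apply R1 at {0↦6, 1↦1, 2↦7, 3↦8}  → |V|=3 |E|=0  E = ∅
normal form: no rule applies after step 2

Answer: 2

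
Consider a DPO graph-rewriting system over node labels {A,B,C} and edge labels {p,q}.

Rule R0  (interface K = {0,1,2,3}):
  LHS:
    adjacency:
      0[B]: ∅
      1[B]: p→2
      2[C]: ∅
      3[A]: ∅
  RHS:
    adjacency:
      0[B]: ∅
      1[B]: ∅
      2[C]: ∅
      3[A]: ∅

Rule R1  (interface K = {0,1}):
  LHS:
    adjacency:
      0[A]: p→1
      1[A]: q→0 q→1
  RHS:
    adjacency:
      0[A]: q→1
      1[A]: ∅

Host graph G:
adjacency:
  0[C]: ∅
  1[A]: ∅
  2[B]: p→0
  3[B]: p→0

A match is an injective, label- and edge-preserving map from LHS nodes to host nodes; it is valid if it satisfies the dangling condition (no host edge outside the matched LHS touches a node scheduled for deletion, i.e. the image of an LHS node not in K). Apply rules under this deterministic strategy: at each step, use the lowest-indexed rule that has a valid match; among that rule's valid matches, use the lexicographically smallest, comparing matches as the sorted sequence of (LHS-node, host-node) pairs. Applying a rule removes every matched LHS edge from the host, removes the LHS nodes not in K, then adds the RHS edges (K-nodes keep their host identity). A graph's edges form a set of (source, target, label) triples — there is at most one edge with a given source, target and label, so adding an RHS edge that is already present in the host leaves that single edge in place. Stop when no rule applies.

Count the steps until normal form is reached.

Answer: 2

Derivation:
start.  V:4 E:2  edges: 2-p->0 3-p->0
1. fire R0 via {0↦2, 1↦3, 2↦0, 3↦1}  →  V:4 E:1  edges: 2-p->0
2. fire R0 via {0↦3, 1↦2, 2↦0, 3↦1}  →  V:4 E:0  edges: ∅
normal form: no rule applies after step 2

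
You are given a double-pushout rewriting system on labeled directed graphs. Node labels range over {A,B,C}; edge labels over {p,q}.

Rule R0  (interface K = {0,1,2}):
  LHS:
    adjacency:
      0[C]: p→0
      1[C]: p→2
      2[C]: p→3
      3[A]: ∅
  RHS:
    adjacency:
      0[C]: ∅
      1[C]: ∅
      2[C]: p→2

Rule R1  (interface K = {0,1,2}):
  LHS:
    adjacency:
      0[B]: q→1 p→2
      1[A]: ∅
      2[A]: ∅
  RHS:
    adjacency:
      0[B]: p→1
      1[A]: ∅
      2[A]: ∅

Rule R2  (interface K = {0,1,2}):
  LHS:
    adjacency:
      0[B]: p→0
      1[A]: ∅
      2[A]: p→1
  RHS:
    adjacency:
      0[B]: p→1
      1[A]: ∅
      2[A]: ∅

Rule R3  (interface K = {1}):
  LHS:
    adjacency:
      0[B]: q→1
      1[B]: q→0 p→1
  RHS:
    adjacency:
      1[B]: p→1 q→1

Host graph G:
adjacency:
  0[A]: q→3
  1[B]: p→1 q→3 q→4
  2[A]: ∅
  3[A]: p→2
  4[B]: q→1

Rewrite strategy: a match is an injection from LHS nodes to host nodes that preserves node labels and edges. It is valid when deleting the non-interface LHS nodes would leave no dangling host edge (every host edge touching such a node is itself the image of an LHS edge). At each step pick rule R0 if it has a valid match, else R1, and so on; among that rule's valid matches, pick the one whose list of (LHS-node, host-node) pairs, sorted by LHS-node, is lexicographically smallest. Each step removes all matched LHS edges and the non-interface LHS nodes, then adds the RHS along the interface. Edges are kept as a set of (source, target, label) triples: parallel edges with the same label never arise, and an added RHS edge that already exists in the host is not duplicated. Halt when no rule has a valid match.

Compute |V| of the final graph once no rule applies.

[0] host  ⇒  5 nodes, 6 edges  {0-q->3 1-p->1 1-q->3 1-q->4 3-p->2 4-q->1}
[1] R2 @ {0↦1, 1↦2, 2↦3}  ⇒  5 nodes, 5 edges  {0-q->3 1-p->2 1-q->3 1-q->4 4-q->1}
[2] R1 @ {0↦1, 1↦3, 2↦2}  ⇒  5 nodes, 4 edges  {0-q->3 1-p->3 1-q->4 4-q->1}
normal form: no rule applies after step 2
NF nodes: {0:A, 1:B, 2:A, 3:A, 4:B}

Answer: 5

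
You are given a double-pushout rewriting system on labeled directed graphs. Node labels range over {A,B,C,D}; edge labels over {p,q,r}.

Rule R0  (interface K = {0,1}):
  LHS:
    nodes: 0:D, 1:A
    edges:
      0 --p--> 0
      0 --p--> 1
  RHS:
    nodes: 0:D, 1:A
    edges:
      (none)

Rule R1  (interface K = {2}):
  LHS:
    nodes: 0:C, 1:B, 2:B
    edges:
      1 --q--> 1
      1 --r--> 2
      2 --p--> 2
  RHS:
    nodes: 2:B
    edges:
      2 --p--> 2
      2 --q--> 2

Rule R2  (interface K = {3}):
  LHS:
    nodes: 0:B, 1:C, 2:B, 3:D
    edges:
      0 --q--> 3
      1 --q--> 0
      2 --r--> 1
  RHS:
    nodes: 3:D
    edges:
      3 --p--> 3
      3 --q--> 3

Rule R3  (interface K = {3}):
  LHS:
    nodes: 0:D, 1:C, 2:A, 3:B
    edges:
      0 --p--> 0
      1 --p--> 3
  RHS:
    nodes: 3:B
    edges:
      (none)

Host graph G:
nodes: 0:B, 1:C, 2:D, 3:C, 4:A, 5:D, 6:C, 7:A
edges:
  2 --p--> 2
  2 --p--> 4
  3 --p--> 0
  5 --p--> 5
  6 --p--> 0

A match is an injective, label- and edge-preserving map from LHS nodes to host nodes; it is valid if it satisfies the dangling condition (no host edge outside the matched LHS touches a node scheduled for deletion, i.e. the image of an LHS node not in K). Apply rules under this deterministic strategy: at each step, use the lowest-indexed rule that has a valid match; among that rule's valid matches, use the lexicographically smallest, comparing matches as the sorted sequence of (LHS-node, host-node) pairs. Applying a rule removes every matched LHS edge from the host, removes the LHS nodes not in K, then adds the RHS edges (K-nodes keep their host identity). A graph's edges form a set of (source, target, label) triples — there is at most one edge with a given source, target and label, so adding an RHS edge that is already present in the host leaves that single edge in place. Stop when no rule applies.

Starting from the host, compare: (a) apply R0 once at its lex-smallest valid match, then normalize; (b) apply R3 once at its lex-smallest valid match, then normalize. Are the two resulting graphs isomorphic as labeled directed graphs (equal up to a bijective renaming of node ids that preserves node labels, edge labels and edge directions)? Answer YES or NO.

branch R0-first: apply at {0↦2, 1↦4} → |E|=3, then 1 more step(s) → NF |V|=5 |E|=1 V={0:B, 1:C, 2:D, 6:C, 7:A} E=6-p->0
branch R3-first: apply at {0↦5, 1↦3, 2↦7, 3↦0} → |E|=3, then 1 more step(s) → NF |V|=5 |E|=1 V={0:B, 1:C, 2:D, 4:A, 6:C} E=6-p->0
graphs isomorphic (equal up to label-preserving node renaming)

Answer: YES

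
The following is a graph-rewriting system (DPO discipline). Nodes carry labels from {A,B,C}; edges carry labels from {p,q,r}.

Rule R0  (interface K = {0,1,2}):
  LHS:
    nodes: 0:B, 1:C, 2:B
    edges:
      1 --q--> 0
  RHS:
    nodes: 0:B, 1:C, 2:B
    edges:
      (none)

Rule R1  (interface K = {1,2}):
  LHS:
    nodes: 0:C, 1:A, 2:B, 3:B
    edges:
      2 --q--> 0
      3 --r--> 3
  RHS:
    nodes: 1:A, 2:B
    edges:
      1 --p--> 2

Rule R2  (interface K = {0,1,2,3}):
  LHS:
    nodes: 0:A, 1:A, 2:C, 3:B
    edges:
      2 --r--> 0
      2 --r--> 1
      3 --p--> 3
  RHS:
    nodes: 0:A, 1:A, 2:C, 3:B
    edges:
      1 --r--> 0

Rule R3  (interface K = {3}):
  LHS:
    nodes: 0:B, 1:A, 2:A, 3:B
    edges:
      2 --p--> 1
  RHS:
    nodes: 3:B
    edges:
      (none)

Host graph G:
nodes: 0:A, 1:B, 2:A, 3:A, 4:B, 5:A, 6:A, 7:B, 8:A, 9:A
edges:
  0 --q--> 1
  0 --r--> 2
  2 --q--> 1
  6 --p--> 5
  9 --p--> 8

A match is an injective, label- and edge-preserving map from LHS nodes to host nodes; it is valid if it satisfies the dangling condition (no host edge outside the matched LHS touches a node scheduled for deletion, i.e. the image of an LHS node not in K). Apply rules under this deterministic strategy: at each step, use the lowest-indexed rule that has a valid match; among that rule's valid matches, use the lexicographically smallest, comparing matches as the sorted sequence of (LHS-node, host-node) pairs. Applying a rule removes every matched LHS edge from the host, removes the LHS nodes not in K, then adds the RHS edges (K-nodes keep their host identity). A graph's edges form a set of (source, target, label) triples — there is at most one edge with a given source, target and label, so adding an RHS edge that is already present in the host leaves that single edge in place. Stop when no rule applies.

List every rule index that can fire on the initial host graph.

R0: no valid match — LHS pattern not found
R1: no valid match — LHS pattern not found
R2: no valid match — LHS pattern not found
R3: 8 valid matches — {0↦4, 1↦5, 2↦6, 3↦1}, {0↦4, 1↦5, 2↦6, 3↦7}, {0↦4, 1↦8, 2↦9, 3↦1} (+5 more)

Answer: [R3]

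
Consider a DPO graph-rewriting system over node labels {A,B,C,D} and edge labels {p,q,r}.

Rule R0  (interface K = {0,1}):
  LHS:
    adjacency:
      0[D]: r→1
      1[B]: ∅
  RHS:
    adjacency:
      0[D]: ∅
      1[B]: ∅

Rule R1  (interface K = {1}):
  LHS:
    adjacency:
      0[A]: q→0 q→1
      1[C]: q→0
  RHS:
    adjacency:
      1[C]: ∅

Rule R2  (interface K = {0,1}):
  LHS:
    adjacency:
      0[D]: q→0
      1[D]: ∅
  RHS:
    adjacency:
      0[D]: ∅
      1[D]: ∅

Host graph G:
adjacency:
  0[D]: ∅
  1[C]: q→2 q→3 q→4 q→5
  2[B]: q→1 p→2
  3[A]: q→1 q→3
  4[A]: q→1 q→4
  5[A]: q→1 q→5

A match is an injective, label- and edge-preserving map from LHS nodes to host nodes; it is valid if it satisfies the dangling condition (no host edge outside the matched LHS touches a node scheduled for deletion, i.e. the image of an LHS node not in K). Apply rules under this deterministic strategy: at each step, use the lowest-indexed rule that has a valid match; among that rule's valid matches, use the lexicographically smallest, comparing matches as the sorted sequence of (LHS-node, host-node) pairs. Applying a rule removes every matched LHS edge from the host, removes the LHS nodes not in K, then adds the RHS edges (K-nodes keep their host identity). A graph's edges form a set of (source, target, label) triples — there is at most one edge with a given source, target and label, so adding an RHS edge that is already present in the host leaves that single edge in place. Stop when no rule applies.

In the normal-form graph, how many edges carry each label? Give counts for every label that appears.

Answer: p:1 q:2

Rewrite trace:
[0] host  ⇒  6 nodes, 12 edges  {1-q->2 1-q->3 1-q->4 1-q->5 2-q->1 2-p->2 3-q->1 3-q->3 4-q->1 4-q->4 5-q->1 5-q->5}
[1] R1 @ {0↦3, 1↦1}  ⇒  5 nodes, 9 edges  {1-q->2 1-q->4 1-q->5 2-q->1 2-p->2 4-q->1 4-q->4 5-q->1 5-q->5}
[2] R1 @ {0↦4, 1↦1}  ⇒  4 nodes, 6 edges  {1-q->2 1-q->5 2-q->1 2-p->2 5-q->1 5-q->5}
[3] R1 @ {0↦5, 1↦1}  ⇒  3 nodes, 3 edges  {1-q->2 2-q->1 2-p->2}
halt: no rule applies after step 3
NF edges: [(1, 2, 'q'), (2, 1, 'q'), (2, 2, 'p')]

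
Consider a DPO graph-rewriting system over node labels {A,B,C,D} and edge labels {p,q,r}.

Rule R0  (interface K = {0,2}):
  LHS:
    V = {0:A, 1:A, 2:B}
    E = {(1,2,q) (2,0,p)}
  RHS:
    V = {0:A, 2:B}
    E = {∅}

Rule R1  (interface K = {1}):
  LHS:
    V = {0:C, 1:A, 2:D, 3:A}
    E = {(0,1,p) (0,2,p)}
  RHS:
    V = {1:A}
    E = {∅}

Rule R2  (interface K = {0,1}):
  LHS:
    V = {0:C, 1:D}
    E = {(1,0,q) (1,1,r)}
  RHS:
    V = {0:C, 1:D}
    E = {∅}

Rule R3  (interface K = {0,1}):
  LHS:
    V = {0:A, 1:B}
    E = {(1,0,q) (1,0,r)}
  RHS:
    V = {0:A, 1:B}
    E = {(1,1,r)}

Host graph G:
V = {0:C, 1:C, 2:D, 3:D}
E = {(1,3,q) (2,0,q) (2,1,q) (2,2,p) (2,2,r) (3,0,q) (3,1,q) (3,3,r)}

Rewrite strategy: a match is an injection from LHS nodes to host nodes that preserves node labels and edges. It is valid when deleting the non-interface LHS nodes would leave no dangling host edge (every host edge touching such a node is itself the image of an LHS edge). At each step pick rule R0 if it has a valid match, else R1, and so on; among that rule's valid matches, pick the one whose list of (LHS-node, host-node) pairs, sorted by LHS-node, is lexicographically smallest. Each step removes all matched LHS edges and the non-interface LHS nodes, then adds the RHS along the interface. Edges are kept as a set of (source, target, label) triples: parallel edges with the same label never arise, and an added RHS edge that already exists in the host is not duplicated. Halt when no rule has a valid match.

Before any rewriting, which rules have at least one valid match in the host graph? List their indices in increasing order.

Answer: [R2]

Derivation:
R0: no valid match — LHS pattern not found
R1: no valid match — LHS pattern not found
R2: 4 valid matches — {0↦0, 1↦2}, {0↦0, 1↦3}, {0↦1, 1↦2} (+1 more)
R3: no valid match — LHS pattern not found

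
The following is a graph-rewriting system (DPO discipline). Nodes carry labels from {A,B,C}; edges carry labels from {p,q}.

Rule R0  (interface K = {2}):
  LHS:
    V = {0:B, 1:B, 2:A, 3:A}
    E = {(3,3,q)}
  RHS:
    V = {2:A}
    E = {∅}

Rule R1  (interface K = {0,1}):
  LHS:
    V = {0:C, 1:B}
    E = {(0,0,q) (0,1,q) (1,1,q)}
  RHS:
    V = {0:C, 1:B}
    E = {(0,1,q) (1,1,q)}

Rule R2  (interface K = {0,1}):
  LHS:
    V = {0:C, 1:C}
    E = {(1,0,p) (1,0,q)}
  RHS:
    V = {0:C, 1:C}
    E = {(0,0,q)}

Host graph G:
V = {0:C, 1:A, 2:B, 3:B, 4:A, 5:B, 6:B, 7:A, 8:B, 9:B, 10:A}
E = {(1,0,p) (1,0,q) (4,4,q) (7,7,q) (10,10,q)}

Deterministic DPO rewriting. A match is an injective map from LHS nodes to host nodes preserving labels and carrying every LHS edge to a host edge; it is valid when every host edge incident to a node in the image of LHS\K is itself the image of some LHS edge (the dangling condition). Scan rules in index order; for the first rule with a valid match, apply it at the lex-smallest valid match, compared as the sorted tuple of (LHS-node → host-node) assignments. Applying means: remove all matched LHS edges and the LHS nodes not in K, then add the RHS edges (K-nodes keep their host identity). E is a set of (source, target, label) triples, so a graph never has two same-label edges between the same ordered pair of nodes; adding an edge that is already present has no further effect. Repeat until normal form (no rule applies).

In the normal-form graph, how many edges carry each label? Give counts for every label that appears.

Answer: p:1 q:1

Steps:
[0] host  ⇒  11 nodes, 5 edges  {1-p->0 1-q->0 4-q->4 7-q->7 10-q->10}
[1] R0 @ {0↦2, 1↦3, 2↦1, 3↦4}  ⇒  8 nodes, 4 edges  {1-p->0 1-q->0 7-q->7 10-q->10}
[2] R0 @ {0↦5, 1↦6, 2↦1, 3↦7}  ⇒  5 nodes, 3 edges  {1-p->0 1-q->0 10-q->10}
[3] R0 @ {0↦8, 1↦9, 2↦1, 3↦10}  ⇒  2 nodes, 2 edges  {1-p->0 1-q->0}
normal form: no rule applies after step 3
NF edges: [(1, 0, 'p'), (1, 0, 'q')]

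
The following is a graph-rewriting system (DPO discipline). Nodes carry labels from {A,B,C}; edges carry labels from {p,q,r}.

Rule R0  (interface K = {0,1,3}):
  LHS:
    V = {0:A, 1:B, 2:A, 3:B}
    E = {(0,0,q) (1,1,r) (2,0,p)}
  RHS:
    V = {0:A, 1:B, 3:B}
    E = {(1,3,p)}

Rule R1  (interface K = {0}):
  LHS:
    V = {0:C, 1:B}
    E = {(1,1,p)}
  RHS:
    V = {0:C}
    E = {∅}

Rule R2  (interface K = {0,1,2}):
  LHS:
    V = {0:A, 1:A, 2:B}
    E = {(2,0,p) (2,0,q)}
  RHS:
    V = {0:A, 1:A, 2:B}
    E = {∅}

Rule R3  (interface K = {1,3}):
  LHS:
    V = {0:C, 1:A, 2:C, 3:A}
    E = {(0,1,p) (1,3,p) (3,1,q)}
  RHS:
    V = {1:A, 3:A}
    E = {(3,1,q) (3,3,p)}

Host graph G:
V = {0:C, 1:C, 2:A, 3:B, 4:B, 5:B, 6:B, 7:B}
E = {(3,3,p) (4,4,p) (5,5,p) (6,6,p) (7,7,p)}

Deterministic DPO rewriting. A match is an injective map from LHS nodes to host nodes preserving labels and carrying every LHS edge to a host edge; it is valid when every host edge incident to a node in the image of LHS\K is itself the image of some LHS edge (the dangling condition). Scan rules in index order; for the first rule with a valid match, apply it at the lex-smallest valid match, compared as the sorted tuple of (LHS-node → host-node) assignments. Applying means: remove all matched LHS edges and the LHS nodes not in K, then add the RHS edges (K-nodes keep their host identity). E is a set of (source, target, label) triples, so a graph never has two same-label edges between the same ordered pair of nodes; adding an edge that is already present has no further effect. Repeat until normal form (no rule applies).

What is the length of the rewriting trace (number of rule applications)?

[0] host  ⇒  8 nodes, 5 edges  {3-p->3 4-p->4 5-p->5 6-p->6 7-p->7}
[1] R1 @ {0↦0, 1↦3}  ⇒  7 nodes, 4 edges  {4-p->4 5-p->5 6-p->6 7-p->7}
[2] R1 @ {0↦0, 1↦4}  ⇒  6 nodes, 3 edges  {5-p->5 6-p->6 7-p->7}
[3] R1 @ {0↦0, 1↦5}  ⇒  5 nodes, 2 edges  {6-p->6 7-p->7}
[4] R1 @ {0↦0, 1↦6}  ⇒  4 nodes, 1 edges  {7-p->7}
[5] R1 @ {0↦0, 1↦7}  ⇒  3 nodes, 0 edges  {∅}
halt: no rule applies after step 5

Answer: 5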